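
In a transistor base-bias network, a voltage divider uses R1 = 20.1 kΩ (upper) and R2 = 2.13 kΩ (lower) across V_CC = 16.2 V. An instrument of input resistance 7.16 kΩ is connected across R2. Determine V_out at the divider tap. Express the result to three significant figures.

R2 ‖ R_L = (2.13 × 7.16)/(2.13 + 7.16) = 1.642 kΩ.
Then V_out = V_CC · R2'/(R1 + R2') = 16.2 × 1.642/21.74 = 1.223 V.
(Unloaded it would be 1.55 V; the load pulls it down.)

V_out ≈ 1.22 V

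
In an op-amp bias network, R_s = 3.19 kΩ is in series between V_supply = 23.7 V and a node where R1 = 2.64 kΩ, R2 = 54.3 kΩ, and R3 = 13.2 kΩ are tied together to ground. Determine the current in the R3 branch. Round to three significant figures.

I ≈ 0.716 mA

Equivalent of the parallel group: R_p = 2.114 kΩ.
Node voltage V_A = V_supply · R_p/(R_s + R_p) = 23.7 × 0.3986 = 9.447 V.
I(R3) = V_A / R3 = 9.447/13.2 = 0.7157 mA.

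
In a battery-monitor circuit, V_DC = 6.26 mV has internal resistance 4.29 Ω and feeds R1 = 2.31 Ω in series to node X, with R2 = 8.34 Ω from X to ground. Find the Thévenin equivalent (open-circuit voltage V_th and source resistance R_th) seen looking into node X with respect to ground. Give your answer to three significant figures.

R1' = 4.29 + 2.31 = 6.600 Ω (source resistance + R1).
V_th is the unloaded tap voltage: V_DC · R2/(R1'+R2) = 6.26 × 0.5582 = 3.495 mV.
Zeroing V_DC shorts the top of R1' to ground, so R_th = R1' ‖ R2 = 3.684 Ω.

V_th ≈ 3.49 mV, R_th ≈ 3.68 Ω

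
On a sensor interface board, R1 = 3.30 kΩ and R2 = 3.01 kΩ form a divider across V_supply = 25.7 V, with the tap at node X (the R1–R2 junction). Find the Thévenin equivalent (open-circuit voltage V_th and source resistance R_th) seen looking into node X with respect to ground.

Open-circuit (no load on X): V_th = V_supply · R2/(R1 + R2) = 25.7 × 3.01/(3.300 + 3.01) = 12.26 V.
Looking into X with the source shorted: R_th = R1·R2/(R1+R2) = 3.300 × 3.01/6.310 = 1.574 kΩ.

V_th ≈ 12.3 V, R_th ≈ 1.57 kΩ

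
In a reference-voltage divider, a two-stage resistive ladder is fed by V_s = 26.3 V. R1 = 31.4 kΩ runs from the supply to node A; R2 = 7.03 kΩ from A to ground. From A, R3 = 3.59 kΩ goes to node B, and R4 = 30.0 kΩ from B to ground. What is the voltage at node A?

Looking into the second stage from A: R3 + R4 = 33.59 kΩ appears in parallel with R2.
R2 ‖ (R3+R4) = 5.813 kΩ.
So V_A = 26.3 × 0.1562 = 4.108 V.

V_A ≈ 4.11 V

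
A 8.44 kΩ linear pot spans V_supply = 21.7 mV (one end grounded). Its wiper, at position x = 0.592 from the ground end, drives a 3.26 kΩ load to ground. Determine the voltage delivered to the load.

The pot divides into 3.444 kΩ above the wiper and 4.996 kΩ below.
R_L loads the lower segment: effective lower R = 1.973 kΩ.
Loaded-divider output: V_out = 21.7 × 0.3642 = 7.904 mV.

V_out ≈ 7.90 mV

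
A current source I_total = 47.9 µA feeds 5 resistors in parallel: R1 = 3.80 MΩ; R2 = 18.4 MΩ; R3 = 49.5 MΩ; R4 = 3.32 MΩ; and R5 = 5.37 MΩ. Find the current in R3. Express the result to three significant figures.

I ≈ 1.17 µA

Conductances: ΣG = 1/3.80 + 1/18.4 + 1/49.5 + 1/3.32 + 1/5.37 = 0.8251 (1/MΩ).
By the current-divider rule, I = I_total · G_k/ΣG = 47.9 × 0.02448 = 1.173 µA.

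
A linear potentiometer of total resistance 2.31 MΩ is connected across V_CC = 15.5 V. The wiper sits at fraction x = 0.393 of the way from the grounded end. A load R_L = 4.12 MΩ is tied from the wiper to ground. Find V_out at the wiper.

Lower segment x·R_p = 0.9078 MΩ; upper segment (1−x)·R_p = 1.402 MΩ.
R_L loads the lower segment: effective lower R = 0.7439 MΩ.
V_out = 15.5 × 0.7439/(1.402 + 0.7439) = 5.373 V.

V_out ≈ 5.37 V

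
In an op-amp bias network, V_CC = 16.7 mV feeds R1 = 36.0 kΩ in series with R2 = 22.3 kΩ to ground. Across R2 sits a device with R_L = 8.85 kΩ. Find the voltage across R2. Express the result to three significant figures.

The load sits in parallel with R2, giving an effective lower resistance R2' = R2·R_L/(R2+R_L) = 6.336 kΩ.
Now apply the divider: V_out = 16.7 × 0.1497 = 2.499 mV.

V_out ≈ 2.50 mV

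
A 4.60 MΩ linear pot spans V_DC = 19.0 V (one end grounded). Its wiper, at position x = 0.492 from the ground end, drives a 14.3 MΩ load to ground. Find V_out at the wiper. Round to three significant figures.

V_out ≈ 8.65 V

Lower segment x·R_p = 2.263 MΩ; upper segment (1−x)·R_p = 2.337 MΩ.
Lower segment in parallel with the load: 2.263 ‖ 14.3 = 1.954 MΩ.
Loaded-divider output: V_out = 19.0 × 0.4554 = 8.652 V.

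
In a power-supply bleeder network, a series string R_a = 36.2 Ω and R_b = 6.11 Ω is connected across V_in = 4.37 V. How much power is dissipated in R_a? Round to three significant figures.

The common current is I = 4.37/42.31 = 0.1033 A.
P = I²R = 0.01067 × 36.2 = 0.3862 W.

P ≈ 0.386 W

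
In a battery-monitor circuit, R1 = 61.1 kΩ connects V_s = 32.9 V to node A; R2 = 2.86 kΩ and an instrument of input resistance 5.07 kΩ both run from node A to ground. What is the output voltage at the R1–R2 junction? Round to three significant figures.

V_out ≈ 0.956 V

First combine the lower leg with the load: R2 ‖ R_L = 1.829 kΩ.
Now apply the divider: V_out = 32.9 × 0.02906 = 0.9560 V.
(Unloaded it would be 1.47 V; the load pulls it down.)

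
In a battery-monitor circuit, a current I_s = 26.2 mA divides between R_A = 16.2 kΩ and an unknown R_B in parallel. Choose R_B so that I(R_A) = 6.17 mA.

R_B ≈ 4.99 kΩ

In a two-way split, I_A/I_s = R_B/(R_A + R_B).
With f = 0.2355, R_B = R_A · f/(1−f) = 16.2 × 0.3080 = 4.990 kΩ.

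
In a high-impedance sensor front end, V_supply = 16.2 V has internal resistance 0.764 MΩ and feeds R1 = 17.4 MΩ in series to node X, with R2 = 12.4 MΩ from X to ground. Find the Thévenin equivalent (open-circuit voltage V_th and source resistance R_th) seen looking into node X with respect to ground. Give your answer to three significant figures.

V_th ≈ 6.57 V, R_th ≈ 7.37 MΩ

R1' = 0.764 + 17.4 = 18.16 MΩ (source resistance + R1).
Open-circuit (no load on X): V_th = V_supply · R2/(R1' + R2) = 16.2 × 12.4/(18.16 + 12.4) = 6.572 V.
Zeroing V_supply shorts the top of R1' to ground, so R_th = R1' ‖ R2 = 7.369 MΩ.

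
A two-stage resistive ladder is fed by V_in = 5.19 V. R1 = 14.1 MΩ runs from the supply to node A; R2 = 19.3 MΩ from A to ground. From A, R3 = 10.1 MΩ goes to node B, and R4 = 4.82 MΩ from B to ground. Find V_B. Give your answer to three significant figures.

The second stage (R3 + R4 = 14.92 MΩ) loads node A in parallel with R2.
Effective lower resistance at A: R2 ‖ 14.92 = 8.415 MΩ.
So V_A = 5.19 × 0.3737 = 1.940 V.
Then the unloaded second divider: V_B = V_A × R4/(R3+R4) = 1.940 × 0.3231 = 0.6266 V.

V_B ≈ 0.627 V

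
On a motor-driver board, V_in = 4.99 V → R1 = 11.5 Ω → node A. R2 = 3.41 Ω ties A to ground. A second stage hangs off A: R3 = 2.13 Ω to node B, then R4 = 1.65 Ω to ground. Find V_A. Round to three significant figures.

The second stage (R3 + R4 = 3.780 Ω) loads node A in parallel with R2.
R2 ‖ (R3+R4) = 1.793 Ω.
V_A = 4.99 × 1.793/(11.5 + 1.793) = 0.6730 V.

V_A ≈ 0.673 V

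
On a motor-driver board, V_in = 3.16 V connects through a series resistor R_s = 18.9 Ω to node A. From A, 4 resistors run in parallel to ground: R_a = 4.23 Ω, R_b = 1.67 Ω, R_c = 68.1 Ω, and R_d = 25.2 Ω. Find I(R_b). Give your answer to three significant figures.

I ≈ 0.106 A

Parallel bank: R_p = 1/(1/4.23 + 1/1.67 + 1/68.1 + 1/25.2) = 1.124 Ω.
V_A by voltage divider: V_A = 3.16 × 1.124/(18.9 + 1.124) = 0.1774 V.
I(R_b) = V_A / R_b = 0.1774/1.67 = 0.1062 A.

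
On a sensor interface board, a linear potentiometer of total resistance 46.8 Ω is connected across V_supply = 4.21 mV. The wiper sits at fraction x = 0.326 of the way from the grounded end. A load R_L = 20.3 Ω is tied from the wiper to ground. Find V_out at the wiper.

Split the track: R_lower = x·R_p = 15.26 Ω, R_upper = (1−x)·R_p = 31.54 Ω.
Lower segment in parallel with the load: 15.26 ‖ 20.3 = 8.710 Ω.
Then V_out = V_supply · 8.710/(31.54 + 8.710) = 0.9110 mV.
(Unloaded: V_out = x·V_supply = 1.37 mV.)

V_out ≈ 0.911 mV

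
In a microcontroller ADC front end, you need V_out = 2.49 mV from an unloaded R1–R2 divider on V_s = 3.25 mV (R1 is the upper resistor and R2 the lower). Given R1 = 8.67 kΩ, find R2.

R2 ≈ 28.4 kΩ

The divider ratio is R2/(R1+R2) = 2.49/3.25 = 0.7662.
R2 = R1 · 0.7662/(1 − 0.7662) = 28.41 kΩ.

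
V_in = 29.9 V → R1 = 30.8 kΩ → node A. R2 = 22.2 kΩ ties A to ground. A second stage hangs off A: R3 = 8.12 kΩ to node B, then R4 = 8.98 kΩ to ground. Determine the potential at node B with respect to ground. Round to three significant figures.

V_B ≈ 3.75 V

Node A sees R2 in parallel with the series input of stage 2, R3 + R4 = 17.10 kΩ.
R2 ‖ (R3+R4) = 9.660 kΩ.
V_A = 29.9 × 9.660/(30.8 + 9.660) = 7.138 V.
V_B = V_A × 0.5251 = 3.749 V.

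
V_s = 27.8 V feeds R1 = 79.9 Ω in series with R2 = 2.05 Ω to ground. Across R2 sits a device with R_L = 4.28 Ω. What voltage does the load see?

R2 ‖ R_L = (2.05 × 4.28)/(2.05 + 4.28) = 1.386 Ω.
Now apply the divider: V_out = 27.8 × 0.01705 = 0.4740 V.

V_out ≈ 0.474 V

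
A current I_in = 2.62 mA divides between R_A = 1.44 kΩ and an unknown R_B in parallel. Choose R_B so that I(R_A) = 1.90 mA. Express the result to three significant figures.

R_B ≈ 3.80 kΩ

In a two-way split, I_A/I_in = R_B/(R_A + R_B).
1.90/2.62 = R_B/(R_A + R_B) → R_B = R_A · (0.7252)/(1 − 0.7252) = 1.44 × 2.639 = 3.800 kΩ.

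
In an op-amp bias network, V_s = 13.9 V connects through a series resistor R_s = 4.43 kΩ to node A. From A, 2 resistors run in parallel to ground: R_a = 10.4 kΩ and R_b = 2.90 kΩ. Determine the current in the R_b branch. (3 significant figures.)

I ≈ 1.62 mA

Parallel bank: R_p = 1/(1/10.4 + 1/2.90) = 2.268 kΩ.
V_A = 13.9 × 2.268/6.698 = 4.706 V.
I(R_b) = V_A / R_b = 4.706/2.90 = 1.623 mA.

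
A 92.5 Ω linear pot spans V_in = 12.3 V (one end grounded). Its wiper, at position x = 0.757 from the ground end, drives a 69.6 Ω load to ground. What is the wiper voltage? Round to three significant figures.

V_out ≈ 7.48 V

The pot divides into 22.48 Ω above the wiper and 70.02 Ω below.
Lower segment in parallel with the load: 70.02 ‖ 69.6 = 34.91 Ω.
V_out = 12.3 × 34.91/(22.48 + 34.91) = 7.482 V.
(Unloaded: V_out = x·V_in = 9.31 V.)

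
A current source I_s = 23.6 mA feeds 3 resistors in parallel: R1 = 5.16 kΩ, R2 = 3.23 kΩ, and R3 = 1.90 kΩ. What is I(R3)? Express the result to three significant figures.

I ≈ 12.1 mA

Total conductance ΣG = 1/5.16 + 1/3.23 + 1/1.90 = 1.030 (units of 1/kΩ).
Current divider: I(R3) = I_s · G_k/ΣG = 23.6 × (0.5263/1.030) = 23.6 × 0.5111 = 12.06 mA.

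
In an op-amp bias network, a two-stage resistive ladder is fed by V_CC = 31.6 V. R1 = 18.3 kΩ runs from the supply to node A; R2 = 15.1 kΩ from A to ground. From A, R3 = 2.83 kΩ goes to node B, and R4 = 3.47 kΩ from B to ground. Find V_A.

V_A ≈ 6.18 V

Node A sees R2 in parallel with the series input of stage 2, R3 + R4 = 6.300 kΩ.
Effective lower resistance at A: R2 ‖ 6.300 = 4.445 kΩ.
So V_A = 31.6 × 0.1954 = 6.176 V.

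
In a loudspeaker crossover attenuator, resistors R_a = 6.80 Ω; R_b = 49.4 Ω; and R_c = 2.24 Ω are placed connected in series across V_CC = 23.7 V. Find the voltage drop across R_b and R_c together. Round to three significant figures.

V ≈ 20.9 V

Total series resistance ΣR = 6.80 + 49.4 + 2.24 = 58.44 Ω.
R_{R_b..R_c} = 49.4 + 2.24 = 51.64 Ω.
V = V_CC · R/ΣR = 23.7 × 0.8836 = 20.94 V.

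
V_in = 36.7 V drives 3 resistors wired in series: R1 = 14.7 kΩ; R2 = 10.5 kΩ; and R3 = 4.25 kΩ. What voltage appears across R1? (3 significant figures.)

Total series resistance ΣR = 14.7 + 10.5 + 4.25 = 29.45 kΩ.
V = V_in · R/ΣR = 36.7 × 0.4992 = 18.32 V.

V ≈ 18.3 V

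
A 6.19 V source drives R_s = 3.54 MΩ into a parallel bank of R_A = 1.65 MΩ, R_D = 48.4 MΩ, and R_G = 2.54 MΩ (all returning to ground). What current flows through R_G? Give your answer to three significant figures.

I ≈ 0.528 µA

Equivalent of the parallel group: R_p = 0.9800 MΩ.
V_A = 6.19 × 0.9800/4.520 = 1.342 V.
Branch current I = V_A/R_G = 1.342/2.54 = 0.5284 µA.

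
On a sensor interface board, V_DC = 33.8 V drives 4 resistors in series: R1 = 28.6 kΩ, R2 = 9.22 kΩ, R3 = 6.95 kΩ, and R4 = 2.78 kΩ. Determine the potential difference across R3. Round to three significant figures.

V ≈ 4.94 V

Total series resistance ΣR = 28.6 + 9.22 + 6.95 + 2.78 = 47.55 kΩ.
Voltage divider: V = V_DC · (6.950 / 47.55) = 33.8 × 0.1462 = 4.940 V.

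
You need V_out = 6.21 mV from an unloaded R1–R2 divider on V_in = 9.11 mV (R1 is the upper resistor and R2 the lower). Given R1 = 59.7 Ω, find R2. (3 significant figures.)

V_out/V_in = R2/(R1+R2) = 0.6817.
Rearranging, R2 = R1·k/(1−k) = 59.7 × 2.141 = 127.8 Ω.

R2 ≈ 128 Ω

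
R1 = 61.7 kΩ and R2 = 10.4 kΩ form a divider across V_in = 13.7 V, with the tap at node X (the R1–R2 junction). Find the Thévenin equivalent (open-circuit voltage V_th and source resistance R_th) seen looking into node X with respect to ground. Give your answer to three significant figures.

V_th ≈ 1.98 V, R_th ≈ 8.90 kΩ

Open-circuit (no load on X): V_th = V_in · R2/(R1 + R2) = 13.7 × 10.4/(61.70 + 10.4) = 1.976 V.
Looking into X with the source shorted: R_th = R1·R2/(R1+R2) = 61.70 × 10.4/72.10 = 8.900 kΩ.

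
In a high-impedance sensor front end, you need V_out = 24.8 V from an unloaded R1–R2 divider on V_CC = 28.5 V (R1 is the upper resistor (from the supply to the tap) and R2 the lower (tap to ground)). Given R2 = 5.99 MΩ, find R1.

V_out/V_CC = R2/(R1+R2) = 0.8702.
R1 = R2·(1/k − 1) = 5.99 × 0.1492 = 0.8937 MΩ.

R1 ≈ 0.894 MΩ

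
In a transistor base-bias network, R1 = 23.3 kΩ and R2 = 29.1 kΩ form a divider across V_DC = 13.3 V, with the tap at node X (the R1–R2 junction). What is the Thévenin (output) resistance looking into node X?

Zeroing V_DC shorts the top of R1 to ground, so R_th = R1 ‖ R2 = 12.94 kΩ.

R_th ≈ 12.9 kΩ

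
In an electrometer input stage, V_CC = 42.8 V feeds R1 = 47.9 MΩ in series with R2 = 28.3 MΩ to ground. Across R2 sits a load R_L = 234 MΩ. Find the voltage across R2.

First combine the lower leg with the load: R2 ‖ R_L = 25.25 MΩ.
Now apply the divider: V_out = 42.8 × 0.3452 = 14.77 V.

V_out ≈ 14.8 V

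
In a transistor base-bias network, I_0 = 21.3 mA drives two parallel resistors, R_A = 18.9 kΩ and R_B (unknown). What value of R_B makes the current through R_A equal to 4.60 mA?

In a two-way split, I_A/I_0 = R_B/(R_A + R_B).
With f = 0.2160, R_B = R_A · f/(1−f) = 18.9 × 0.2754 = 5.206 kΩ.

R_B ≈ 5.21 kΩ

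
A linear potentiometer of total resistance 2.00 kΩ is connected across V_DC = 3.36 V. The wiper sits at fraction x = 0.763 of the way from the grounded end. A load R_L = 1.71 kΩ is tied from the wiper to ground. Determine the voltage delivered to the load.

The pot divides into 0.4740 kΩ above the wiper and 1.526 kΩ below.
(x·R_p) ‖ R_L = 0.8064 kΩ.
Then V_out = V_DC · 0.8064/(0.4740 + 0.8064) = 2.116 V.

V_out ≈ 2.12 V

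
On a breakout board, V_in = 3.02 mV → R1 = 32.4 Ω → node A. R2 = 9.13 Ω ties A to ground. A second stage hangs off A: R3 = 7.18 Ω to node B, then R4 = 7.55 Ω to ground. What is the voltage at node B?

V_B ≈ 0.229 mV

The second stage (R3 + R4 = 14.73 Ω) loads node A in parallel with R2.
Effective lower resistance at A: R2 ‖ 14.73 = 5.636 Ω.
First divider: V_A = V_in · 5.636/(32.4 + 5.636) = 0.4475 mV.
Then the unloaded second divider: V_B = V_A × R4/(R3+R4) = 0.4475 × 0.5126 = 0.2294 mV.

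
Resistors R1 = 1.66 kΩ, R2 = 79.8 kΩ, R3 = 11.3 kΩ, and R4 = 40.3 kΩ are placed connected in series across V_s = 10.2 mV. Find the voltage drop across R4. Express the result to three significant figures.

Total series resistance ΣR = 1.66 + 79.8 + 11.3 + 40.3 = 133.1 kΩ.
Voltage divider: V = V_s · (40.30 / 133.1) = 10.2 × 0.3029 = 3.089 mV.

V ≈ 3.09 mV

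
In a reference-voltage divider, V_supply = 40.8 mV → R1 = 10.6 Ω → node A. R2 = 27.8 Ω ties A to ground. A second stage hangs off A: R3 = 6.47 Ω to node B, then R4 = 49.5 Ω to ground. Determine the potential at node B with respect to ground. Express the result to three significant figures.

Node A sees R2 in parallel with the series input of stage 2, R3 + R4 = 55.97 Ω.
R2 ‖ (R3+R4) = 18.57 Ω.
V_A = 40.8 × 18.57/(10.6 + 18.57) = 25.98 mV.
Stage 2 is unloaded, so V_B = V_A · R4/(R3+R4) = 25.98 × 49.5/55.97 = 22.97 mV.

V_B ≈ 23.0 mV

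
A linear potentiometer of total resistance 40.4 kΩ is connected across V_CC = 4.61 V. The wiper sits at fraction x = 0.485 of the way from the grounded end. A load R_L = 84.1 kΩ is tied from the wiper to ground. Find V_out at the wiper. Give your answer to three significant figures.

Split the track: R_lower = x·R_p = 19.59 kΩ, R_upper = (1−x)·R_p = 20.81 kΩ.
R_L loads the lower segment: effective lower R = 15.89 kΩ.
Then V_out = V_CC · 15.89/(20.81 + 15.89) = 1.996 V.

V_out ≈ 2.00 V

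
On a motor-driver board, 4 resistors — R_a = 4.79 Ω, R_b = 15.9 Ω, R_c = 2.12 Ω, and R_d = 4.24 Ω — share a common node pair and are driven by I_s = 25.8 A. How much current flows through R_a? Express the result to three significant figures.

Conductances: ΣG = 1/4.79 + 1/15.9 + 1/2.12 + 1/4.24 = 0.9792 (1/Ω).
R_a takes the fraction G_k/ΣG = 0.2088/0.9792 = 0.2132, so I = 25.8 × 0.2132 = 5.501 A.

I ≈ 5.50 A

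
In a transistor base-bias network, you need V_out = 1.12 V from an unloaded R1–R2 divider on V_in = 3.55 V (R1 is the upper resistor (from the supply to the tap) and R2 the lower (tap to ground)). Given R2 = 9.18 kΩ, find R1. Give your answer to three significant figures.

R1 ≈ 19.9 kΩ

V_out/V_in = R2/(R1+R2) = 0.3155.
R1 = R2·(1/k − 1) = 9.18 × 2.170 = 19.92 kΩ.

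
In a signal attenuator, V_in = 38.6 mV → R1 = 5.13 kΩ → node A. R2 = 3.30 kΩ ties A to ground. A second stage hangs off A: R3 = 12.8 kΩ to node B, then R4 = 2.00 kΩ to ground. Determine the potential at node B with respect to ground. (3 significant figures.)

Node A sees R2 in parallel with the series input of stage 2, R3 + R4 = 14.80 kΩ.
R2 ‖ (R3+R4) = 2.698 kΩ.
V_A = 38.6 × 2.698/(5.13 + 2.698) = 13.30 mV.
Stage 2 is unloaded, so V_B = V_A · R4/(R3+R4) = 13.30 × 2.00/14.80 = 1.798 mV.

V_B ≈ 1.80 mV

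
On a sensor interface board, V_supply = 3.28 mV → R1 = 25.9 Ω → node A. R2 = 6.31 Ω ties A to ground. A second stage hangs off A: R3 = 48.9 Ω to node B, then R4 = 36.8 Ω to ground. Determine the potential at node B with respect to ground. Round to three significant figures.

Node A sees R2 in parallel with the series input of stage 2, R3 + R4 = 85.70 Ω.
Effective lower resistance at A: R2 ‖ 85.70 = 5.877 Ω.
So V_A = 3.28 × 0.1850 = 0.6066 mV.
Stage 2 is unloaded, so V_B = V_A · R4/(R3+R4) = 0.6066 × 36.8/85.70 = 0.2605 mV.

V_B ≈ 0.260 mV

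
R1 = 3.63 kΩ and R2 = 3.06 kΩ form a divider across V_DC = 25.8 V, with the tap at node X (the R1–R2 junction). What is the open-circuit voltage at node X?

V_th ≈ 11.8 V

With X open, the divider is unloaded: V_th = 25.8 × 3.06/6.690 = 11.80 V.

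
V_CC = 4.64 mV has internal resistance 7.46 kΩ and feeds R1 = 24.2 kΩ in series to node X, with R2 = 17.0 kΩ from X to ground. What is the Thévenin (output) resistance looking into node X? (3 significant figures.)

R1' = 7.46 + 24.2 = 31.66 kΩ (source resistance + R1).
Zeroing V_CC shorts the top of R1' to ground, so R_th = R1' ‖ R2 = 11.06 kΩ.

R_th ≈ 11.1 kΩ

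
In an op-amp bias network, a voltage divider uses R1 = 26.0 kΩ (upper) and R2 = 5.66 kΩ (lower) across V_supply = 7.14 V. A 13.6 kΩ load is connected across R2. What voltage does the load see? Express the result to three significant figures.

V_out ≈ 0.951 V

First combine the lower leg with the load: R2 ‖ R_L = 3.997 kΩ.
Voltage divider with the loaded lower leg: V_out = 7.14 × 3.997/(26.0 + 3.997) = 7.14 × 0.1332 = 0.9513 V.
(Unloaded it would be 1.28 V; the load pulls it down.)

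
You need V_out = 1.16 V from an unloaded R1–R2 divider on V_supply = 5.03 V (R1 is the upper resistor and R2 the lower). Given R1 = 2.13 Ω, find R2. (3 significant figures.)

The divider ratio is R2/(R1+R2) = 1.16/5.03 = 0.2306.
R2 = R1 · 0.2306/(1 − 0.2306) = 0.6384 Ω.

R2 ≈ 0.638 Ω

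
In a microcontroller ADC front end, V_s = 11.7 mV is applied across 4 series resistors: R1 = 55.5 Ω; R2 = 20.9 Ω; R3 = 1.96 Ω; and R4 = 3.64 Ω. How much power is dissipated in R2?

P ≈ 0.425 µW

The common current is I = 11.7/82.00 = 0.1427 mA.
V(R2) = I·R = 2.982 mV; P = V·I = 2.982 × 0.1427 = 0.4255 µW.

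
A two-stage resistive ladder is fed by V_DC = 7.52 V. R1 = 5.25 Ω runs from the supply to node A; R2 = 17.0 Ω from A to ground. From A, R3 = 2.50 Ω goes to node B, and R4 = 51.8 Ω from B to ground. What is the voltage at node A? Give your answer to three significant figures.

V_A ≈ 5.35 V

The second stage (R3 + R4 = 54.30 Ω) loads node A in parallel with R2.
Effective lower resistance at A: R2 ‖ 54.30 = 12.95 Ω.
So V_A = 7.52 × 0.7115 = 5.350 V.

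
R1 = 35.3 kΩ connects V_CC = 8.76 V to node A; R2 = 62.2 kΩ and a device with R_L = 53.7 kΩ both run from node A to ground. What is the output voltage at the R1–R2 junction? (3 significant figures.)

V_out ≈ 3.94 V

First combine the lower leg with the load: R2 ‖ R_L = 28.82 kΩ.
Then V_out = V_CC · R2'/(R1 + R2') = 8.76 × 28.82/64.12 = 3.937 V.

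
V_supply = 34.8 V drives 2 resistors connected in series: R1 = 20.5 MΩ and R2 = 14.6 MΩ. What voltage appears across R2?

Series total: ΣR = 20.5 + 14.6 = 35.10 MΩ.
Voltage divider: V = V_supply · (14.60 / 35.10) = 34.8 × 0.4160 = 14.48 V.

V ≈ 14.5 V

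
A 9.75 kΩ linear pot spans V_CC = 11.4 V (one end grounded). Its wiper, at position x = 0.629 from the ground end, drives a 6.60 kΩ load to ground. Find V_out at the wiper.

Lower segment x·R_p = 6.133 kΩ; upper segment (1−x)·R_p = 3.617 kΩ.
R_L loads the lower segment: effective lower R = 3.179 kΩ.
Then V_out = V_CC · 3.179/(3.617 + 3.179) = 5.332 V.
(Unloaded: V_out = x·V_CC = 7.17 V.)

V_out ≈ 5.33 V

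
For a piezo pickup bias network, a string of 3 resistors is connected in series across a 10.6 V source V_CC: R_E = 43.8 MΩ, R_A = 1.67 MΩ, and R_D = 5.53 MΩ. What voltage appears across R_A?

V ≈ 0.347 V

ΣR = 43.8 + 1.67 + 5.53 = 51.00 MΩ.
Voltage divider: V = V_CC · (1.670 / 51.00) = 10.6 × 0.03275 = 0.3471 V.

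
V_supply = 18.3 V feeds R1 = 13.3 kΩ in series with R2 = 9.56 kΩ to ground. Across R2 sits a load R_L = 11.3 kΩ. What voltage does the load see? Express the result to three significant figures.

First combine the lower leg with the load: R2 ‖ R_L = 5.179 kΩ.
Now apply the divider: V_out = 18.3 × 0.2803 = 5.129 V.

V_out ≈ 5.13 V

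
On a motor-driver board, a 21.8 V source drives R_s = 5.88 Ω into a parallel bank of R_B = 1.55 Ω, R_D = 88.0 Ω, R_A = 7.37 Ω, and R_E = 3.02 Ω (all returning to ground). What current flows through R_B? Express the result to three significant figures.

I ≈ 1.85 A

Combine the parallel branches: R_p = (1/1.55 + 1/88.0 + 1/7.37 + 1/3.02)⁻¹ = 0.8902 Ω.
V_A by voltage divider: V_A = 21.8 × 0.8902/(5.88 + 0.8902) = 2.866 V.
Branch current I = V_A/R_B = 2.866/1.55 = 1.849 A.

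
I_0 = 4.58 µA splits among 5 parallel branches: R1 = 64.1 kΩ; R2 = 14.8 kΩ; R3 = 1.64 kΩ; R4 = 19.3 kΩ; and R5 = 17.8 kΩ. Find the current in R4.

I ≈ 0.296 µA

Total conductance ΣG = 1/64.1 + 1/14.8 + 1/1.64 + 1/19.3 + 1/17.8 = 0.8009 (units of 1/kΩ).
By the current-divider rule, I = I_0 · G_k/ΣG = 4.58 × 0.06469 = 0.2963 µA.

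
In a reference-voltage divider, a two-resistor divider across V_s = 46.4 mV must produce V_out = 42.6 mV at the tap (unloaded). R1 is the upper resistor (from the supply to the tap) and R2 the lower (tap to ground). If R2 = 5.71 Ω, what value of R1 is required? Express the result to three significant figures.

R1 ≈ 0.509 Ω

The divider ratio is R2/(R1+R2) = 42.6/46.4 = 0.9181.
Rearranging, R1 = R2·(1−k)/k = 5.71 × 0.08920 = 0.5093 Ω.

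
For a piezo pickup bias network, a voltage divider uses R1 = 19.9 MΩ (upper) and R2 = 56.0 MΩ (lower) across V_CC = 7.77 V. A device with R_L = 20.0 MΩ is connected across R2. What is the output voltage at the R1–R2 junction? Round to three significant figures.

V_out ≈ 3.31 V

The load sits in parallel with R2, giving an effective lower resistance R2' = R2·R_L/(R2+R_L) = 14.74 MΩ.
Now apply the divider: V_out = 7.77 × 0.4255 = 3.306 V.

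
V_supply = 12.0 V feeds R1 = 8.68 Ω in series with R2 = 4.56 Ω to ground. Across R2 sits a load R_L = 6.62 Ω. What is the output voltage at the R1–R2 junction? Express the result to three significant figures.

V_out ≈ 2.85 V

First combine the lower leg with the load: R2 ‖ R_L = 2.700 Ω.
Now apply the divider: V_out = 12.0 × 0.2373 = 2.847 V.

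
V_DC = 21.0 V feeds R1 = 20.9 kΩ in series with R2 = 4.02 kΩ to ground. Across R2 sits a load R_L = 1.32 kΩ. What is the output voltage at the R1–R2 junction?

R2 ‖ R_L = (4.02 × 1.32)/(4.02 + 1.32) = 0.9937 kΩ.
Then V_out = V_DC · R2'/(R1 + R2') = 21.0 × 0.9937/21.89 = 0.9531 V.
(Unloaded it would be 3.39 V; the load pulls it down.)

V_out ≈ 0.953 V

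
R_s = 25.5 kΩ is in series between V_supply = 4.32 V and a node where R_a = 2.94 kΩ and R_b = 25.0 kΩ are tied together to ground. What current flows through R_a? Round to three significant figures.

I ≈ 0.137 mA

Parallel bank: R_p = 1/(1/2.94 + 1/25.0) = 2.631 kΩ.
Node voltage V_A = V_supply · R_p/(R_s + R_p) = 4.32 × 0.09352 = 0.4040 V.
I(R_a) = V_A / R_a = 0.4040/2.94 = 0.1374 mA.
(Check via current divider: I_total = 0.1536 mA; share G_k/ΣG = 0.8948 → same result.)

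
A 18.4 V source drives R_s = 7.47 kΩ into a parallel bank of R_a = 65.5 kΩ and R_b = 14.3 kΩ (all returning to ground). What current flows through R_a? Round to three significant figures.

Parallel bank: R_p = 1/(1/65.5 + 1/14.3) = 11.74 kΩ.
Node voltage V_A = V_DC · R_p/(R_s + R_p) = 18.4 × 0.6111 = 11.24 V.
Branch current I = V_A/R_a = 11.24/65.5 = 0.1717 mA.

I ≈ 0.172 mA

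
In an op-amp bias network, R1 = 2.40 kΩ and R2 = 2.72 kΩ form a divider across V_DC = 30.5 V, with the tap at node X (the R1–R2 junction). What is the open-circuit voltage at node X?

V_th ≈ 16.2 V

V_th is the unloaded tap voltage: V_DC · R2/(R1+R2) = 30.5 × 0.5312 = 16.20 V.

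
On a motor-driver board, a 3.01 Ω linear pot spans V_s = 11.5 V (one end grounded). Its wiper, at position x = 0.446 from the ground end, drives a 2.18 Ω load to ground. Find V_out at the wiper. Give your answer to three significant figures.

Lower segment x·R_p = 1.342 Ω; upper segment (1−x)·R_p = 1.668 Ω.
R_L loads the lower segment: effective lower R = 0.8308 Ω.
V_out = 11.5 × 0.8308/(1.668 + 0.8308) = 3.824 V.

V_out ≈ 3.82 V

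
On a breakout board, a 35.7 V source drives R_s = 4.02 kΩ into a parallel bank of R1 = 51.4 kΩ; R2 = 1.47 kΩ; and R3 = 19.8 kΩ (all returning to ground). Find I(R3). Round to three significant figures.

Parallel bank: R_p = 1/(1/51.4 + 1/1.47 + 1/19.8) = 1.333 kΩ.
V_A = 35.7 × 1.333/5.353 = 8.890 V.
Branch current I = V_A/R3 = 8.890/19.8 = 0.4490 mA.

I ≈ 0.449 mA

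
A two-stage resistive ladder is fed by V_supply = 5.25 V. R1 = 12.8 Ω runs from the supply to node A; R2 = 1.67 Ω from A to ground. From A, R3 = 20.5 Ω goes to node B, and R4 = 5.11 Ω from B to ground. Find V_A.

V_A ≈ 0.573 V

The second stage (R3 + R4 = 25.61 Ω) loads node A in parallel with R2.
Effective lower resistance at A: R2 ‖ 25.61 = 1.568 Ω.
So V_A = 5.25 × 0.1091 = 0.5729 V.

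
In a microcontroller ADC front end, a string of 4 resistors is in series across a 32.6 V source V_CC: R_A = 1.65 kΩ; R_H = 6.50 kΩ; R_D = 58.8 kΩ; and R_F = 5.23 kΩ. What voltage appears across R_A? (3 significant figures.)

V ≈ 0.745 V

Total series resistance ΣR = 1.65 + 6.50 + 58.8 + 5.23 = 72.18 kΩ.
V = V_CC · R/ΣR = 32.6 × 0.02286 = 0.7452 V.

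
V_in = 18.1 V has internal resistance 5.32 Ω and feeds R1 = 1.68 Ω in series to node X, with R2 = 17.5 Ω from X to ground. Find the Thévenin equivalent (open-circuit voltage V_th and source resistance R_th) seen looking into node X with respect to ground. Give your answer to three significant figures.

R1' = 5.32 + 1.68 = 7.000 Ω (source resistance + R1).
V_th is the unloaded tap voltage: V_in · R2/(R1'+R2) = 18.1 × 0.7143 = 12.93 V.
Zeroing V_in shorts the top of R1' to ground, so R_th = R1' ‖ R2 = 5.000 Ω.

V_th ≈ 12.9 V, R_th ≈ 5.00 Ω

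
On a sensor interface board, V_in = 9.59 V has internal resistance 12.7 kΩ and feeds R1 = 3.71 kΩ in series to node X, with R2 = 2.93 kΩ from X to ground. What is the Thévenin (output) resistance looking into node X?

R1' = 12.7 + 3.71 = 16.41 kΩ (source resistance + R1).
With V_in suppressed (replaced by a short), R_th = R1' ‖ R2 = (16.41 × 2.93)/(16.41 + 2.93) = 2.486 kΩ.

R_th ≈ 2.49 kΩ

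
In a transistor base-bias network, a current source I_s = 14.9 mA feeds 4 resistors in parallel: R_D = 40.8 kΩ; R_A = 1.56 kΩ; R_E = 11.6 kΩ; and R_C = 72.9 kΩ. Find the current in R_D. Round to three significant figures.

I ≈ 0.477 mA

Total conductance ΣG = 1/40.8 + 1/1.56 + 1/11.6 + 1/72.9 = 0.7655 (units of 1/kΩ).
Current divider: I(R_D) = I_s · G_k/ΣG = 14.9 × (0.02451/0.7655) = 14.9 × 0.03202 = 0.4771 mA.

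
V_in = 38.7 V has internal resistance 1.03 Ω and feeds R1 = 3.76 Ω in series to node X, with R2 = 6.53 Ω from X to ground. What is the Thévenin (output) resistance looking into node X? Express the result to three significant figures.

R1' = 1.03 + 3.76 = 4.790 Ω (source resistance + R1).
Zeroing V_in shorts the top of R1' to ground, so R_th = R1' ‖ R2 = 2.763 Ω.

R_th ≈ 2.76 Ω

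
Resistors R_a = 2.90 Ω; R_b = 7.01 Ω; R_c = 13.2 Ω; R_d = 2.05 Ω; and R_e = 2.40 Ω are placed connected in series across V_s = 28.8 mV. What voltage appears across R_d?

Total series resistance ΣR = 2.90 + 7.01 + 13.2 + 2.05 + 2.40 = 27.56 Ω.
Voltage divider: V = V_s · (2.050 / 27.56) = 28.8 × 0.07438 = 2.142 mV.

V ≈ 2.14 mV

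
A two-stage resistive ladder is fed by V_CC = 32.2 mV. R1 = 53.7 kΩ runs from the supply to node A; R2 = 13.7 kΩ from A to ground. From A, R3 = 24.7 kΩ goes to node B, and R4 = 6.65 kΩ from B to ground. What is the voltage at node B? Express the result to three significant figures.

V_B ≈ 1.03 mV

Looking into the second stage from A: R3 + R4 = 31.35 kΩ appears in parallel with R2.
Effective lower resistance at A: R2 ‖ 31.35 = 9.534 kΩ.
So V_A = 32.2 × 0.1508 = 4.855 mV.
Then the unloaded second divider: V_B = V_A × R4/(R3+R4) = 4.855 × 0.2121 = 1.030 mV.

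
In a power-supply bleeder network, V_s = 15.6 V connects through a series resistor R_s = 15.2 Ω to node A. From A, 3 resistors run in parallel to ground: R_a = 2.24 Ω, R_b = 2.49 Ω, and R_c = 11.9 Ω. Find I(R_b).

I ≈ 0.413 A

Combine the parallel branches: R_p = (1/2.24 + 1/2.49 + 1/11.9)⁻¹ = 1.073 Ω.
V_A by voltage divider: V_A = 15.6 × 1.073/(15.2 + 1.073) = 1.029 V.
Branch current I = V_A/R_b = 1.029/2.49 = 0.4131 A.
(Check via current divider: I_total = 0.9587 A; share G_k/ΣG = 0.4309 → same result.)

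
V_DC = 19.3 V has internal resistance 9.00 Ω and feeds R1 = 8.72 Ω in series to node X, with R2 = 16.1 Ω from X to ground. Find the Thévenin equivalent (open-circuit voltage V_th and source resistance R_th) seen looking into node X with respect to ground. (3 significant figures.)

R1' = 9.00 + 8.72 = 17.72 Ω (source resistance + R1).
V_th is the unloaded tap voltage: V_DC · R2/(R1'+R2) = 19.3 × 0.4760 = 9.188 V.
Zeroing V_DC shorts the top of R1' to ground, so R_th = R1' ‖ R2 = 8.436 Ω.

V_th ≈ 9.19 V, R_th ≈ 8.44 Ω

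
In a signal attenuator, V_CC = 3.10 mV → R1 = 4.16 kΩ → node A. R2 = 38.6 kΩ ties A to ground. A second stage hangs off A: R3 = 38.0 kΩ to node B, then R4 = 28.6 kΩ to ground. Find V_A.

The second stage (R3 + R4 = 66.60 kΩ) loads node A in parallel with R2.
R2 ‖ (R3+R4) = 24.44 kΩ.
V_A = 3.10 × 24.44/(4.16 + 24.44) = 2.649 mV.

V_A ≈ 2.65 mV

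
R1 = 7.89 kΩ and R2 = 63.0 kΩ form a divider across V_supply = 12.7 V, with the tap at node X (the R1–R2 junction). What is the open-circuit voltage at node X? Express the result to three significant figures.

V_th is the unloaded tap voltage: V_supply · R2/(R1+R2) = 12.7 × 0.8887 = 11.29 V.

V_th ≈ 11.3 V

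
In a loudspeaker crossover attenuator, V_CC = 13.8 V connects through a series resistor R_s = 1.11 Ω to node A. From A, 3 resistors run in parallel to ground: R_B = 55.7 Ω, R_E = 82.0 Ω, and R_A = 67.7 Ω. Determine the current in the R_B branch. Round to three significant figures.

Combine the parallel branches: R_p = (1/55.7 + 1/82.0 + 1/67.7)⁻¹ = 22.26 Ω.
V_A = 13.8 × 22.26/23.37 = 13.14 V.
I(R_B) = V_A / R_B = 13.14/55.7 = 0.2360 A.

I ≈ 0.236 A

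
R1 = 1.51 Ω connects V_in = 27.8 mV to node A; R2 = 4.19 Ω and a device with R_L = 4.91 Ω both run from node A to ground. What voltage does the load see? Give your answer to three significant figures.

R2 ‖ R_L = (4.19 × 4.91)/(4.19 + 4.91) = 2.261 Ω.
Voltage divider with the loaded lower leg: V_out = 27.8 × 2.261/(1.51 + 2.261) = 27.8 × 0.5996 = 16.67 mV.
(Unloaded it would be 20.4 mV; the load pulls it down.)

V_out ≈ 16.7 mV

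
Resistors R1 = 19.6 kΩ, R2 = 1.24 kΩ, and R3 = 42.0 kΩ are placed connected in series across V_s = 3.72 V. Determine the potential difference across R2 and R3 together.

Total series resistance ΣR = 19.6 + 1.24 + 42.0 = 62.84 kΩ.
R_{R2..R3} = 1.24 + 42.0 = 43.24 kΩ.
By the voltage-divider rule, V = 3.72 × 43.24/62.84 = 2.560 V.

V ≈ 2.56 V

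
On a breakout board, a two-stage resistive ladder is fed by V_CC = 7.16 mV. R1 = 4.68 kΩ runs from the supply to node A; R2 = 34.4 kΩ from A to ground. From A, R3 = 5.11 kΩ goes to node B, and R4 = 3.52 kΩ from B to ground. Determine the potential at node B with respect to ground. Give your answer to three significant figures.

V_B ≈ 1.74 mV

Node A sees R2 in parallel with the series input of stage 2, R3 + R4 = 8.630 kΩ.
R2 ‖ (R3+R4) = 6.899 kΩ.
So V_A = 7.16 × 0.5958 = 4.266 mV.
Then the unloaded second divider: V_B = V_A × R4/(R3+R4) = 4.266 × 0.4079 = 1.740 mV.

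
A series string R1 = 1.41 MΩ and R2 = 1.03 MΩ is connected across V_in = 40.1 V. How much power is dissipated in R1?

P ≈ 381 µW

ΣR = 2.440 MΩ → I = 40.1/2.440 = 16.43 µA.
P(R1) = I²·R1 = (16.43)² × 1.41 = 380.8 µW.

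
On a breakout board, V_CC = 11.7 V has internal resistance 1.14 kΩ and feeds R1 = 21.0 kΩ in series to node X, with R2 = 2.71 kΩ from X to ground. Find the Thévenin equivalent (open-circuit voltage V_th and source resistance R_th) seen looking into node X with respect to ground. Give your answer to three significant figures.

R1' = 1.14 + 21.0 = 22.14 kΩ (source resistance + R1).
Open-circuit (no load on X): V_th = V_CC · R2/(R1' + R2) = 11.7 × 2.71/(22.14 + 2.71) = 1.276 V.
Looking into X with the source shorted: R_th = R1'·R2/(R1'+R2) = 22.14 × 2.71/24.85 = 2.414 kΩ.

V_th ≈ 1.28 V, R_th ≈ 2.41 kΩ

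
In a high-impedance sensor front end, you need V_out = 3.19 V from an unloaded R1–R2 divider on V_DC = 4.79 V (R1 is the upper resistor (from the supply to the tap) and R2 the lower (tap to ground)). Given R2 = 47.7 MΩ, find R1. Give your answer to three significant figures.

R1 ≈ 23.9 MΩ

V_out/V_DC = R2/(R1+R2) = 0.6660.
R1 = R2·(1/k − 1) = 47.7 × 0.5016 = 23.92 MΩ.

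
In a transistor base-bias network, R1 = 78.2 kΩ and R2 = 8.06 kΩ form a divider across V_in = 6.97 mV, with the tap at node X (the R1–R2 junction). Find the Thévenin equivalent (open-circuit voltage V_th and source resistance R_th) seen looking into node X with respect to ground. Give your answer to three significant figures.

V_th ≈ 0.651 mV, R_th ≈ 7.31 kΩ

With X open, the divider is unloaded: V_th = 6.97 × 8.06/86.26 = 0.6513 mV.
Looking into X with the source shorted: R_th = R1·R2/(R1+R2) = 78.20 × 8.06/86.26 = 7.307 kΩ.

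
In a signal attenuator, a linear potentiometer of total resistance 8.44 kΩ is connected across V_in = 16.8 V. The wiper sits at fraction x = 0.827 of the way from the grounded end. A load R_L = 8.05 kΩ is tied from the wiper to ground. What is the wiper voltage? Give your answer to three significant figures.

Lower segment x·R_p = 6.980 kΩ; upper segment (1−x)·R_p = 1.460 kΩ.
(x·R_p) ‖ R_L = 3.738 kΩ.
Then V_out = V_in · 3.738/(1.460 + 3.738) = 12.08 V.

V_out ≈ 12.1 V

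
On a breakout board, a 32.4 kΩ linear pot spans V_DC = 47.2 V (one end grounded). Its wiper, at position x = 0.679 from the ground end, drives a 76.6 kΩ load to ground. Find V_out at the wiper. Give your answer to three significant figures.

V_out ≈ 29.3 V

Lower segment x·R_p = 22.00 kΩ; upper segment (1−x)·R_p = 10.40 kΩ.
(x·R_p) ‖ R_L = 17.09 kΩ.
Loaded-divider output: V_out = 47.2 × 0.6217 = 29.34 V.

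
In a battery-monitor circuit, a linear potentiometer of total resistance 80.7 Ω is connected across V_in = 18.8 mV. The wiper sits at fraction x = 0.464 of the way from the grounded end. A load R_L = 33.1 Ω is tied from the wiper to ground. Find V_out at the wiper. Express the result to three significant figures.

V_out ≈ 5.43 mV

The pot divides into 43.26 Ω above the wiper and 37.44 Ω below.
Lower segment in parallel with the load: 37.44 ‖ 33.1 = 17.57 Ω.
V_out = 18.8 × 17.57/(43.26 + 17.57) = 5.430 mV.
(Unloaded: V_out = x·V_in = 8.72 mV.)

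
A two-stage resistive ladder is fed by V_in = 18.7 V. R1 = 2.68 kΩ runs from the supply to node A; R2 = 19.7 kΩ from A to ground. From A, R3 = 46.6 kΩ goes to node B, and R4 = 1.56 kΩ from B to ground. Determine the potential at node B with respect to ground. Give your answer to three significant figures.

The second stage (R3 + R4 = 48.16 kΩ) loads node A in parallel with R2.
R2 ‖ (R3+R4) = 13.98 kΩ.
V_A = 18.7 × 13.98/(2.68 + 13.98) = 15.69 V.
Then the unloaded second divider: V_B = V_A × R4/(R3+R4) = 15.69 × 0.03239 = 0.5083 V.

V_B ≈ 0.508 V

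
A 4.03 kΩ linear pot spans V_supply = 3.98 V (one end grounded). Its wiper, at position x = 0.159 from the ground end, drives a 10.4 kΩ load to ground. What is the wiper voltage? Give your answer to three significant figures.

V_out ≈ 0.602 V

Lower segment x·R_p = 0.6408 kΩ; upper segment (1−x)·R_p = 3.389 kΩ.
(x·R_p) ‖ R_L = 0.6036 kΩ.
Then V_out = V_supply · 0.6036/(3.389 + 0.6036) = 0.6016 V.
(Unloaded: V_out = x·V_supply = 0.633 V.)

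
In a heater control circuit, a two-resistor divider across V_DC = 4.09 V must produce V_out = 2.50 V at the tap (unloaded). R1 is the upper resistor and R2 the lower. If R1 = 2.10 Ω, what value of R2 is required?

V_out/V_DC = R2/(R1+R2) = 0.6112.
Rearranging, R2 = R1·k/(1−k) = 2.10 × 1.572 = 3.302 Ω.

R2 ≈ 3.30 Ω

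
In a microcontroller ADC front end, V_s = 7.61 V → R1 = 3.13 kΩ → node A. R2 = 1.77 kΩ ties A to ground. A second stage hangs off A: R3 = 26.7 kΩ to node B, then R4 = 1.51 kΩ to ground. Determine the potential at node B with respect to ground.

V_B ≈ 0.141 V

Node A sees R2 in parallel with the series input of stage 2, R3 + R4 = 28.21 kΩ.
R2 ‖ (R3+R4) = 1.666 kΩ.
V_A = 7.61 × 1.666/(3.13 + 1.666) = 2.643 V.
Then the unloaded second divider: V_B = V_A × R4/(R3+R4) = 2.643 × 0.05353 = 0.1415 V.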